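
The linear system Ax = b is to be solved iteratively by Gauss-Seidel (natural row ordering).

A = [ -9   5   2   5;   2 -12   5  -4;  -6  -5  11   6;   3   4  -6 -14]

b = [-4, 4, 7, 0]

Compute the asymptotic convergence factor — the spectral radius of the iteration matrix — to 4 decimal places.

0.5939

Let D = diag(-9, -12, 11, -14); L, U the strict triangles.
T_GS = -(D+L)⁻¹U: row 0 first, T[0,2] = -(2)/(-9) = +0.2222; later rows by forward substitution.
  T[0,:] = [+0.0000, +0.5556, +0.2222, +0.5556]
  T[1,:] = [+0.0000, +0.0926, +0.4537, -0.2407]
  T[2,:] = [+0.0000, +0.3451, +0.3274, -0.3519]
  T[3,:] = [+0.0000, -0.0024, +0.0369, +0.2011]
|eigenvalues of T|: 0.5939, 0.2275, 0.2003, 0.0000.
spectral radius ρ = 0.5939; 0.5939 < 1: convergent.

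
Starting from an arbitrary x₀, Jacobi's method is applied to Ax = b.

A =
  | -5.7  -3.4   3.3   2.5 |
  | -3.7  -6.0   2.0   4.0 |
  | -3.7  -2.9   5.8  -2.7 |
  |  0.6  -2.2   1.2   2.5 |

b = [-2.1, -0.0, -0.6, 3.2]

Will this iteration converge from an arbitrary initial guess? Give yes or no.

A = D + L + U where D = diag(-5.7, -6, 5.8, 2.5).
Jacobi T = -D⁻¹(L+U): T[2,1] = -(-2.9)/(5.8) = +0.5000; T[2,2] = 0.
  T[0,:] = [+0.0000, -0.5965, +0.5789, +0.4386]
  T[1,:] = [-0.6167, +0.0000, +0.3333, +0.6667]
  T[2,:] = [+0.6379, +0.5000, +0.0000, +0.4655]
  T[3,:] = [-0.2400, +0.8800, -0.4800, +0.0000]
|roots of det(T-λI)|: 1.2921, 0.7366, 0.7366, 0.0264.
ρ(T) = max|λ| = 1.2921; 1.2921 > 1: divergent.

no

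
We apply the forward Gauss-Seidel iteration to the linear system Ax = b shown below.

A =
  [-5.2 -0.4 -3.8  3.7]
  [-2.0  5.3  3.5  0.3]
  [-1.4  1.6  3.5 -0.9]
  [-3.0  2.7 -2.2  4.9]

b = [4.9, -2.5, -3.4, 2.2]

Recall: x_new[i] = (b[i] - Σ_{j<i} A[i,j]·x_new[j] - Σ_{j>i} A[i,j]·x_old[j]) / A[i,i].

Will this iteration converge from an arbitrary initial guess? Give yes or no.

Diagonal D = diag(-5.2, 5.3, 3.5, 4.9); L, U strict lower/upper.
GS T = -(D+L)⁻¹U: row 0 first, T[0,3] = -(3.7)/(-5.2) = +0.7115; later rows by forward substitution.
  T[0,:] = [+0.0000 -0.0769 -0.7308 +0.7115]
  T[1,:] = [+0.0000 -0.0290 -0.9361 +0.2119]
  T[2,:] = [+0.0000 -0.0175 +0.1356 +0.4449]
  T[3,:] = [+0.0000 -0.0390 +0.1293 +0.5186]
eigenvalue magnitudes: 0.6648, 0.1097, 0.1097, 0.0000.
ρ = 0.6648; 0.6648 < 1: convergent.

yes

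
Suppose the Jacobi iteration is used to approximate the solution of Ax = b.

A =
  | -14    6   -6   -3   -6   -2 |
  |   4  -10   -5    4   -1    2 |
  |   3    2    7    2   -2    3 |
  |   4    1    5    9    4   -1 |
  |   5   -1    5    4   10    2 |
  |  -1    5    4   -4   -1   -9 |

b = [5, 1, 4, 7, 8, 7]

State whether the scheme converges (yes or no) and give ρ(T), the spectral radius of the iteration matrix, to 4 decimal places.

A = D + L + U where D = diag(-14, -10, 7, 9, 10, -9).
Jacobi: T = -D⁻¹(L+U), T[0,5] = -(-2)/(-14) = -0.1429; T[0,0] = 0.
  T[0,:] = [+0.0000  +0.4286  -0.4286  -0.2143  -0.4286  -0.1429]
  T[1,:] = [+0.4000  +0.0000  -0.5000  +0.4000  -0.1000  +0.2000]
  T[2,:] = [-0.4286  -0.2857  +0.0000  -0.2857  +0.2857  -0.4286]
  T[3,:] = [-0.4444  -0.1111  -0.5556  +0.0000  -0.4444  +0.1111]
  T[4,:] = [-0.5000  +0.1000  -0.5000  -0.4000  +0.0000  -0.2000]
  T[5,:] = [-0.1111  +0.5556  +0.4444  -0.4444  -0.1111  +0.0000]
moduli |λ_i(T)| = 1.1501, 0.7972, 0.4154, 0.4154, 0.3121, 0.0374.
spectral radius ρ = 1.1501; 1.1501 > 1: divergent.

no, ρ = 1.1501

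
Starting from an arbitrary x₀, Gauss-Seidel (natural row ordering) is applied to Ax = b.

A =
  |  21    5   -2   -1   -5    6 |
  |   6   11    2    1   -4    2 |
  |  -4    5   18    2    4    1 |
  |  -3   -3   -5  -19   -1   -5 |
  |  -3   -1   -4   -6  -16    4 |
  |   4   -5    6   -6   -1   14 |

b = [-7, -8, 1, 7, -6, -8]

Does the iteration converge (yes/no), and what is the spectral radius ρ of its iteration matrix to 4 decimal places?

yes, ρ = 0.5182

Write A = D+L+U with D = diag(21, 11, 18, -19, -16, 14).
T_GS = -(D+L)⁻¹U: row 0 first, T[0,1] = -(5)/(21) = -0.2381; later rows by forward substitution.
  T[0,:] = [+0.0000, -0.2381, +0.0952, +0.0476, +0.2381, -0.2857]
  T[1,:] = [+0.0000, +0.1299, -0.2338, -0.1169, +0.2338, -0.0260]
  T[2,:] = [+0.0000, -0.0890, +0.0861, -0.0681, -0.2342, -0.1118]
  T[3,:] = [+0.0000, +0.0405, -0.0008, +0.0288, -0.0655, -0.1845]
  T[4,:] = [+0.0000, +0.0436, -0.0245, +0.0046, +0.0239, +0.4023]
  T[5,:] = [+0.0000, +0.1730, -0.1497, -0.0135, +0.0895, +0.0699]
eigenvalue magnitudes: 0.5182, 0.2237, 0.2237, 0.0385, 0.0181, 0.0000.
ρ = 0.5182; 0.5182 < 1 ⇒ converges.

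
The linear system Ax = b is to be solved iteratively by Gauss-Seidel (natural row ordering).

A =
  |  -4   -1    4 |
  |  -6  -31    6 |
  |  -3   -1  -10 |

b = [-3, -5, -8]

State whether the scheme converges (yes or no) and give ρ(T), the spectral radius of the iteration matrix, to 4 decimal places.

yes, ρ = 0.3000

Let D = diag(-4, -31, -10); L, U the strict triangles.
Gauss-Seidel: T = -(D+L)⁻¹U, row 0 first, T[0,2] = -(4)/(-4) = +1.0000; later rows by forward substitution.
  T[0,:] = [+0.0000, -0.2500, +1.0000]
  T[1,:] = [+0.0000, +0.0484, -0.0000]
  T[2,:] = [+0.0000, +0.0702, -0.3000]
|λ(T)| sorted: 0.3000, 0.0484, 0.0000.
spectral radius ρ = 0.3000; 0.3000 < 1 ⇒ converges.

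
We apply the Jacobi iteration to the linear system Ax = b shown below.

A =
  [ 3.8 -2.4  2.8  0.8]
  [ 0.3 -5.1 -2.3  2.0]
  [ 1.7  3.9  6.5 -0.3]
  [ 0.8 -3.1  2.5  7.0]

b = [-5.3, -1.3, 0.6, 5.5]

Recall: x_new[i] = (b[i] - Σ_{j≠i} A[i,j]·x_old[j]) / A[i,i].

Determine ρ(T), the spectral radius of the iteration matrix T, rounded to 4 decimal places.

0.8726

A = D + L + U where D = diag(3.8, -5.1, 6.5, 7).
T_J = -D⁻¹(L+U): T[1,3] = -(2)/(-5.1) = +0.3922; T[1,1] = 0.
  T[0,:] = [+0.0000  +0.6316  -0.7368  -0.2105]
  T[1,:] = [+0.0588  +0.0000  -0.4510  +0.3922]
  T[2,:] = [-0.2615  -0.6000  +0.0000  +0.0462]
  T[3,:] = [-0.1143  +0.4429  -0.3571  +0.0000]
moduli |λ_i(T)| = 0.8726, 0.5368, 0.5368, 0.1952.
spectral radius ρ = 0.8726; 0.8726 < 1 ⇒ converges.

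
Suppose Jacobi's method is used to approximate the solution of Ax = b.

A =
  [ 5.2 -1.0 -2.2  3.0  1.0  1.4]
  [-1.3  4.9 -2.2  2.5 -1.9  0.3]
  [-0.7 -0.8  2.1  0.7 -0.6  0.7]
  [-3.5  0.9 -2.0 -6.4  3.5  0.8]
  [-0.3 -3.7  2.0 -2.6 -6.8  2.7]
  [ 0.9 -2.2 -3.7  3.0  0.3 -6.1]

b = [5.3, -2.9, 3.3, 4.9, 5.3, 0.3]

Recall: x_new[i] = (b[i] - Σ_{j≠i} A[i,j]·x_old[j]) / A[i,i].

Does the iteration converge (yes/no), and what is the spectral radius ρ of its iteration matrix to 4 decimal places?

Write A = D+L+U with D = diag(5.2, 4.9, 2.1, -6.4, -6.8, -6.1).
Jacobi: T = -D⁻¹(L+U), T[0,2] = -(-2.2)/(5.2) = +0.4231; T[0,0] = 0.
  T[0,:] = [+0.0000, +0.1923, +0.4231, -0.5769, -0.1923, -0.2692]
  T[1,:] = [+0.2653, +0.0000, +0.4490, -0.5102, +0.3878, -0.0612]
  T[2,:] = [+0.3333, +0.3810, +0.0000, -0.3333, +0.2857, -0.3333]
  T[3,:] = [-0.5469, +0.1406, -0.3125, +0.0000, +0.5469, +0.1250]
  T[4,:] = [-0.0441, -0.5441, +0.2941, -0.3824, +0.0000, +0.3971]
  T[5,:] = [+0.1475, -0.3607, -0.6066, +0.4918, +0.0492, +0.0000]
eigenvalue magnitudes: 1.2474, 0.6303, 0.6303, 0.5540, 0.5540, 0.1453.
spectral radius ρ = 1.2474; 1.2474 > 1: divergent.

no, ρ = 1.2474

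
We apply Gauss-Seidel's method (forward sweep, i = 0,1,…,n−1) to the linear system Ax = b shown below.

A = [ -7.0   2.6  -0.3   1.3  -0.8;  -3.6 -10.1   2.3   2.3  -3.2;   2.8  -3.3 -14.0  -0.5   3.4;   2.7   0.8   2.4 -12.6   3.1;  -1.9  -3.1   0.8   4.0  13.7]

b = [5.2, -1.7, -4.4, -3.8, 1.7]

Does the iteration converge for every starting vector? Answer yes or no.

yes

A = D + L + U where D = diag(-7, -10.1, -14, -12.6, 13.7).
GS T = -(D+L)⁻¹U: row 0 first, T[0,4] = -(-0.8)/(-7) = -0.1143; later rows by forward substitution.
  T[0,:] = [+0.0000, +0.3714, -0.0429, +0.1857, -0.1143]
  T[1,:] = [+0.0000, -0.1324, +0.2430, +0.1615, -0.2761]
  T[2,:] = [+0.0000, +0.1055, -0.0658, -0.0366, +0.2851]
  T[3,:] = [+0.0000, +0.0913, -0.0063, +0.0431, +0.2583]
  T[4,:] = [+0.0000, -0.0113, +0.0547, +0.0519, -0.1704]
|roots of det(T-λI)|: 0.4038, 0.1592, 0.0974, 0.0164, 0.0000.
spectral radius ρ = 0.4038; 0.4038 < 1: convergent.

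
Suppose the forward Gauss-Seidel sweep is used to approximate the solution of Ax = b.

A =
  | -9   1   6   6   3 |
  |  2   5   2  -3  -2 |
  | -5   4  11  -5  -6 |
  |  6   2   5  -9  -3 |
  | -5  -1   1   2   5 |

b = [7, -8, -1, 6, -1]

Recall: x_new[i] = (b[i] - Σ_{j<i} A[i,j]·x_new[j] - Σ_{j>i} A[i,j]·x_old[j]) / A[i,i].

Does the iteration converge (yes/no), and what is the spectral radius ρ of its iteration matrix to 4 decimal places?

Diagonal D = diag(-9, 5, 11, -9, 5); L, U strict lower/upper.
T_GS = -(D+L)⁻¹U: row 0 first, T[0,1] = -(1)/(-9) = +0.1111; later rows by forward substitution.
  T[0,:] = [+0.0000, +0.1111, +0.6667, +0.6667, +0.3333]
  T[1,:] = [+0.0000, -0.0444, -0.6667, +0.3333, +0.2667]
  T[2,:] = [+0.0000, +0.0667, +0.5455, +0.6364, +0.6000]
  T[3,:] = [+0.0000, +0.1012, +0.5993, +0.8721, +0.2815]
  T[4,:] = [+0.0000, +0.0484, +0.1845, +0.2572, +0.1541]
eigenvalue magnitudes: 1.4755, 0.1843, 0.1573, 0.1573, 0.0000.
ρ(T) = max|λ| = 1.4755; 1.4755 > 1: divergent.

no, ρ = 1.4755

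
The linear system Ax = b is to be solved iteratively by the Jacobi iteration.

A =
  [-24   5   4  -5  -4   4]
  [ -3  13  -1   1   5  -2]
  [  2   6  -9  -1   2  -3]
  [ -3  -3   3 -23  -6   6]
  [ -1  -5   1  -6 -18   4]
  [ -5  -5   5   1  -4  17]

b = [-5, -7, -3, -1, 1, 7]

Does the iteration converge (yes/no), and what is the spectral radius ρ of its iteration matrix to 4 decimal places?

yes, ρ = 0.8662

A = D + L + U where D = diag(-24, 13, -9, -23, -18, 17).
T_J = -D⁻¹(L+U): T[2,3] = -(-1)/(-9) = -0.1111; T[2,2] = 0.
  T[0,:] = [+0.0000, +0.2083, +0.1667, -0.2083, -0.1667, +0.1667]
  T[1,:] = [+0.2308, +0.0000, +0.0769, -0.0769, -0.3846, +0.1538]
  T[2,:] = [+0.2222, +0.6667, +0.0000, -0.1111, +0.2222, -0.3333]
  T[3,:] = [-0.1304, -0.1304, +0.1304, +0.0000, -0.2609, +0.2609]
  T[4,:] = [-0.0556, -0.2778, +0.0556, -0.3333, +0.0000, +0.2222]
  T[5,:] = [+0.2941, +0.2941, -0.2941, -0.0588, +0.2353, +0.0000]
|eigenvalues of T|: 0.8662, 0.5317, 0.2619, 0.2619, 0.1935, 0.0043.
ρ(T) = max|λ| = 0.8662; 0.8662 < 1 ⇒ converges.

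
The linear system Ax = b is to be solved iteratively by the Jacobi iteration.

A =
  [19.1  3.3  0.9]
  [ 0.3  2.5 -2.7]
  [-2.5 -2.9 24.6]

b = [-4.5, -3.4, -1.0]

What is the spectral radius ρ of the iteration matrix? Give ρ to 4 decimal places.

Split A = D + L + U, D = diag(19.1, 2.5, 24.6).
Jacobi T = -D⁻¹(L+U): T[0,1] = -(3.3)/(19.1) = -0.1728; T[0,0] = 0.
  T[0,:] = [+0.0000  -0.1728  -0.0471]
  T[1,:] = [-0.1200  +0.0000  +1.0800]
  T[2,:] = [+0.1016  +0.1179  +0.0000]
moduli |λ_i(T)| = 0.4309, 0.2785, 0.1524.
ρ(T) = max|λ| = 0.4309; 0.4309 < 1, so it converges for any x₀.

0.4309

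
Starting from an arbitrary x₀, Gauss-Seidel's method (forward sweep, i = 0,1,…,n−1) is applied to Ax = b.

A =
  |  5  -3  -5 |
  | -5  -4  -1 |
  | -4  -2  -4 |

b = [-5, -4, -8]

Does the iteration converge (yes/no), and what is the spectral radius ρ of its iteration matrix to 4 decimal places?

no, ρ = 1.1325

A = D + L + U where D = diag(5, -4, -4).
GS T = -(D+L)⁻¹U: row 0 first, T[0,1] = -(-3)/(5) = +0.6000; later rows by forward substitution.
  T[0,:] = [+0.0000 +0.6000 +1.0000]
  T[1,:] = [+0.0000 -0.7500 -1.5000]
  T[2,:] = [+0.0000 -0.2250 -0.2500]
|roots of det(T-λI)|: 1.1325, 0.1325, 0.0000.
ρ(T) = max|λ| = 1.1325; 1.1325 > 1, so it fails to converge.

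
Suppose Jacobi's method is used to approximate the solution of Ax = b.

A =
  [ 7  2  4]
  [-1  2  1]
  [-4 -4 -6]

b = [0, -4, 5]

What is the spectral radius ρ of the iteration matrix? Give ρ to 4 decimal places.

Split A = D + L + U, D = diag(7, 2, -6).
T_J = -D⁻¹(L+U): T[0,2] = -(4)/(7) = -0.5714; T[0,0] = 0.
  T[0,:] = [+0.0000  -0.2857  -0.5714]
  T[1,:] = [+0.5000  +0.0000  -0.5000]
  T[2,:] = [-0.6667  -0.6667  +0.0000]
|roots of det(T-λI)|: 0.8285, 0.6522, 0.1762.
ρ = 0.8285; 0.8285 < 1: convergent.

0.8285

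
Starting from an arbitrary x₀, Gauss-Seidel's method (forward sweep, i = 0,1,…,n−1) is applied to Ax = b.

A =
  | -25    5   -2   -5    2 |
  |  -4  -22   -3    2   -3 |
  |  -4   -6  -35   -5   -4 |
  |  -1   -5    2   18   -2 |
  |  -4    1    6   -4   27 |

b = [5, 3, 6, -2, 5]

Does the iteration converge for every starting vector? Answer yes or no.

A = D + L + U where D = diag(-25, -22, -35, 18, 27).
GS T = -(D+L)⁻¹U: row 0 first, T[0,4] = -(2)/(-25) = +0.0800; later rows by forward substitution.
  T[0,:] = [+0.0000  +0.2000  -0.0800  -0.2000  +0.0800]
  T[1,:] = [+0.0000  -0.0364  -0.1218  +0.1273  -0.1509]
  T[2,:] = [+0.0000  -0.0166  +0.0300  -0.1418  -0.0976]
  T[3,:] = [+0.0000  +0.0029  -0.0416  +0.0400  +0.0845]
  T[4,:] = [+0.0000  +0.0351  -0.0202  +0.0031  +0.0516]
|λ(T)| sorted: 0.1669, 0.0852, 0.0852, 0.0529, 0.0000.
ρ = 0.1669; 0.1669 < 1, so it converges for any x₀.

yes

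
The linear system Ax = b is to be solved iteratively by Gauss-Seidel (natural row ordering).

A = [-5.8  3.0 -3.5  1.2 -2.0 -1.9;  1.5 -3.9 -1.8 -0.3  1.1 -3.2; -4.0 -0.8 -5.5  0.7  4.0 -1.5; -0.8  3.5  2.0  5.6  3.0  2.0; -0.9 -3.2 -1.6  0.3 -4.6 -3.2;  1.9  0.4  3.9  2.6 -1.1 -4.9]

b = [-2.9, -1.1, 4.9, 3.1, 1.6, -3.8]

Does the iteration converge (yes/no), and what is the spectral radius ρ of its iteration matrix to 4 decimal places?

Write A = D+L+U with D = diag(-5.8, -3.9, -5.5, 5.6, -4.6, -4.9).
T_GS = -(D+L)⁻¹U: row 0 first, T[0,3] = -(1.2)/(-5.8) = +0.2069; later rows by forward substitution.
  T[0,:] = [+0.0000 +0.5172 -0.6034 +0.2069 -0.3448 -0.3276]
  T[1,:] = [+0.0000 +0.1989 -0.6936 +0.0027 +0.1494 -0.9465]
  T[2,:] = [+0.0000 -0.4051 +0.5398 -0.0236 +0.9563 +0.1032]
  T[3,:] = [+0.0000 +0.0942 +0.1545 +0.0363 -1.0199 +0.1508]
  T[4,:] = [+0.0000 -0.0925 +0.4229 -0.0318 -0.4356 +0.0008]
  T[5,:] = [+0.0000 -0.0349 +0.1261 +0.0881 +0.1963 -0.0423]
|λ(T)| sorted: 1.1865, 0.8050, 0.1905, 0.1905, 0.1267, 0.0000.
ρ(T) = max|λ| = 1.1865; 1.1865 > 1 ⇒ diverges.

no, ρ = 1.1865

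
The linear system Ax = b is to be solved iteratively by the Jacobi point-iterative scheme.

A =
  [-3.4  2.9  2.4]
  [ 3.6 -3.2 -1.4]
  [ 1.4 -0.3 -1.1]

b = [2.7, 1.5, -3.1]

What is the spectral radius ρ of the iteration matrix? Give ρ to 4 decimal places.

1.5562

Write A = D+L+U with D = diag(-3.4, -3.2, -1.1).
Jacobi: T = -D⁻¹(L+U), T[2,1] = -(-0.3)/(-1.1) = -0.2727; T[2,2] = 0.
  T[0,:] = [+0.0000 +0.8529 +0.7059]
  T[1,:] = [+1.1250 +0.0000 -0.4375]
  T[2,:] = [+1.2727 -0.2727 +0.0000]
|roots of det(T-λI)|: 1.5562, 1.1794, 0.3768.
ρ = 1.5562; 1.5562 > 1, so it fails to converge.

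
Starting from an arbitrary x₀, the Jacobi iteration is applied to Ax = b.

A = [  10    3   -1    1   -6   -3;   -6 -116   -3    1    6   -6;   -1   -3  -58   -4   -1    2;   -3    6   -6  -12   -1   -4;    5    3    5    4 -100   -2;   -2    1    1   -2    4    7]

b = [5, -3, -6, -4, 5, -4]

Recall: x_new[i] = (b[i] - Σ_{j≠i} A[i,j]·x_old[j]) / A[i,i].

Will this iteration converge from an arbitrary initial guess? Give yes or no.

yes

Write A = D+L+U with D = diag(10, -116, -58, -12, -100, 7).
Jacobi: T = -D⁻¹(L+U), T[0,1] = -(3)/(10) = -0.3000; T[0,0] = 0.
  T[0,:] = [+0.0000  -0.3000  +0.1000  -0.1000  +0.6000  +0.3000]
  T[1,:] = [-0.0517  +0.0000  -0.0259  +0.0086  +0.0517  -0.0517]
  T[2,:] = [-0.0172  -0.0517  +0.0000  -0.0690  -0.0172  +0.0345]
  T[3,:] = [-0.2500  +0.5000  -0.5000  +0.0000  -0.0833  -0.3333]
  T[4,:] = [+0.0500  +0.0300  +0.0500  +0.0400  +0.0000  -0.0200]
  T[5,:] = [+0.2857  -0.1429  -0.1429  +0.2857  -0.5714  +0.0000]
|λ(T)| sorted: 0.3780, 0.2916, 0.2916, 0.1225, 0.0963, 0.0648.
spectral radius ρ = 0.3780; 0.3780 < 1 ⇒ converges.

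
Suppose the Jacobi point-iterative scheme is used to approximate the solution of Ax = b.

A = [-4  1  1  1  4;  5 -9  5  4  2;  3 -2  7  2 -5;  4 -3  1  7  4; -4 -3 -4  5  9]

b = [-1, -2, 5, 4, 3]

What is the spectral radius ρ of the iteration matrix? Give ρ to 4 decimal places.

1.2433

Diagonal D = diag(-4, -9, 7, 7, 9); L, U strict lower/upper.
T_J = -D⁻¹(L+U): T[0,4] = -(4)/(-4) = +1.0000; T[0,0] = 0.
  T[0,:] = [+0.0000  +0.2500  +0.2500  +0.2500  +1.0000]
  T[1,:] = [+0.5556  +0.0000  +0.5556  +0.4444  +0.2222]
  T[2,:] = [-0.4286  +0.2857  +0.0000  -0.2857  +0.7143]
  T[3,:] = [-0.5714  +0.4286  -0.1429  +0.0000  -0.5714]
  T[4,:] = [+0.4444  +0.3333  +0.4444  -0.5556  +0.0000]
eigenvalue magnitudes: 1.2433, 0.9389, 0.9389, 0.2594, 0.2594.
ρ = 1.2433; 1.2433 > 1, so it fails to converge.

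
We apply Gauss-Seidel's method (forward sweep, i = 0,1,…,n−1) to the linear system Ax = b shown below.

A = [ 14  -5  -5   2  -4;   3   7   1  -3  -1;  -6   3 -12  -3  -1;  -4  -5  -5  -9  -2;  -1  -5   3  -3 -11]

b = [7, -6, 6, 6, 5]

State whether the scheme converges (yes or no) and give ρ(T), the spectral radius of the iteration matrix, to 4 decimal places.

Let D = diag(14, 7, -12, -9, -11); L, U the strict triangles.
GS T = -(D+L)⁻¹U: row 0 first, T[0,1] = -(-5)/(14) = +0.3571; later rows by forward substitution.
  T[0,:] = [+0.0000, +0.3571, +0.3571, -0.1429, +0.2857]
  T[1,:] = [+0.0000, -0.1531, -0.2959, +0.4898, +0.0204]
  T[2,:] = [+0.0000, -0.2168, -0.2526, -0.0561, -0.2211]
  T[3,:] = [+0.0000, +0.0468, +0.1460, -0.1774, -0.2377]
  T[4,:] = [+0.0000, -0.0348, -0.0066, -0.1766, -0.0307]
moduli |λ_i(T)| = 0.5420, 0.2120, 0.1547, 0.0145, 0.0000.
spectral radius ρ = 0.5420; 0.5420 < 1, so it converges for any x₀.

yes, ρ = 0.5420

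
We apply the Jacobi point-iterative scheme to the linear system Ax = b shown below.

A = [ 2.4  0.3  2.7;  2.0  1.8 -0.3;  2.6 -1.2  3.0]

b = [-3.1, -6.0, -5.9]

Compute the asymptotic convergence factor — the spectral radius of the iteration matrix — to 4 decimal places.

1.2614

Diagonal D = diag(2.4, 1.8, 3); L, U strict lower/upper.
T_J = -D⁻¹(L+U): T[1,0] = -(2)/(1.8) = -1.1111; T[1,1] = 0.
  T[0,:] = [+0.0000, -0.1250, -1.1250]
  T[1,:] = [-1.1111, +0.0000, +0.1667]
  T[2,:] = [-0.8667, +0.4000, +0.0000]
eigenvalue magnitudes: 1.2614, 0.6408, 0.6408.
ρ = 1.2614; 1.2614 > 1: divergent.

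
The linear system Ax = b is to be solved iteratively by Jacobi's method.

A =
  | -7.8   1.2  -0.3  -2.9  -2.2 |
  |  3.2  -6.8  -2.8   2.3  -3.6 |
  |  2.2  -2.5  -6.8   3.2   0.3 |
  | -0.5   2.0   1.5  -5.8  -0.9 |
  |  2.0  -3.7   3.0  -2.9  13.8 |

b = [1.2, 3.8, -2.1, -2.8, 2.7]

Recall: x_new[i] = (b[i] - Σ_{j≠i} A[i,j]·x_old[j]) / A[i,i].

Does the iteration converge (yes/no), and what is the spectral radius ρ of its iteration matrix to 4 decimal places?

A = D + L + U where D = diag(-7.8, -6.8, -6.8, -5.8, 13.8).
T_J = -D⁻¹(L+U): T[2,0] = -(2.2)/(-6.8) = +0.3235; T[2,2] = 0.
  T[0,:] = [+0.0000  +0.1538  -0.0385  -0.3718  -0.2821]
  T[1,:] = [+0.4706  +0.0000  -0.4118  +0.3382  -0.5294]
  T[2,:] = [+0.3235  -0.3676  +0.0000  +0.4706  +0.0441]
  T[3,:] = [-0.0862  +0.3448  +0.2586  +0.0000  -0.1552]
  T[4,:] = [-0.1449  +0.2681  -0.2174  +0.2101  +0.0000]
eigenvalue magnitudes: 0.8685, 0.5124, 0.5124, 0.2912, 0.0246.
ρ = 0.8685; 0.8685 < 1: convergent.

yes, ρ = 0.8685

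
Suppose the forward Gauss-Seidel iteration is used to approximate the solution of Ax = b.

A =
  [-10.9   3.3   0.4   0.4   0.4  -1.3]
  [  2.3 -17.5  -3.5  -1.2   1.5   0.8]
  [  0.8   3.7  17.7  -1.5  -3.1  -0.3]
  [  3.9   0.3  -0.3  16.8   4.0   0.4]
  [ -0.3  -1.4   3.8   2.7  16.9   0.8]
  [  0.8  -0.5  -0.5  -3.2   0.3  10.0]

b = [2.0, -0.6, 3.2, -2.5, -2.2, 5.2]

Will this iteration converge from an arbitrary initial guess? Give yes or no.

Split A = D + L + U, D = diag(-10.9, -17.5, 17.7, 16.8, 16.9, 10).
T_GS = -(D+L)⁻¹U: row 0 first, T[0,4] = -(0.4)/(-10.9) = +0.0367; later rows by forward substitution.
  T[0,:] = [+0.0000, +0.3028, +0.0367, +0.0367, +0.0367, -0.1193]
  T[1,:] = [+0.0000, +0.0398, -0.1952, -0.0637, +0.0905, +0.0300]
  T[2,:] = [+0.0000, -0.0220, +0.0391, +0.0964, +0.1546, +0.0161]
  T[3,:] = [+0.0000, -0.0714, -0.0043, -0.0057, -0.2455, +0.0036]
  T[4,:] = [+0.0000, +0.0250, -0.0236, -0.0254, +0.0126, -0.0512]
  T[5,:] = [+0.0000, -0.0469, -0.0114, -0.0024, -0.0696, +0.0145]
|eigenvalues of T|: 0.1894, 0.1019, 0.1019, 0.0485, 0.0485, 0.0000.
spectral radius ρ = 0.1894; 0.1894 < 1: convergent.

yes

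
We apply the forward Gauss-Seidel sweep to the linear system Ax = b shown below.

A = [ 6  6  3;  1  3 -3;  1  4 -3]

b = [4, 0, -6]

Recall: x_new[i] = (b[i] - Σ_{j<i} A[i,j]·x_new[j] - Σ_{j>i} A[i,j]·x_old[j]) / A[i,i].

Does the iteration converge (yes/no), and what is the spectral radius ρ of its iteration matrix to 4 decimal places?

no, ρ = 1.5000

Split A = D + L + U, D = diag(6, 3, -3).
GS T = -(D+L)⁻¹U: row 0 first, T[0,1] = -(6)/(6) = -1.0000; later rows by forward substitution.
  T[0,:] = [+0.0000, -1.0000, -0.5000]
  T[1,:] = [+0.0000, +0.3333, +1.1667]
  T[2,:] = [+0.0000, +0.1111, +1.3889]
|λ(T)| sorted: 1.5000, 0.2222, 0.0000.
ρ = 1.5000; 1.5000 > 1: divergent.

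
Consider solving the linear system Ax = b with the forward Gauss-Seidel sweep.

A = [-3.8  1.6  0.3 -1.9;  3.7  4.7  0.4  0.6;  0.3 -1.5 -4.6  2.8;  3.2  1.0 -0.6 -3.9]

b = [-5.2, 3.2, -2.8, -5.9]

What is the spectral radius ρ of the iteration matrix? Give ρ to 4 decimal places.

0.6676

Let D = diag(-3.8, 4.7, -4.6, -3.9); L, U the strict triangles.
Gauss-Seidel: T = -(D+L)⁻¹U, row 0 first, T[0,2] = -(0.3)/(-3.8) = +0.0789; later rows by forward substitution.
  T[0,:] = [+0.0000, +0.4211, +0.0789, -0.5000]
  T[1,:] = [+0.0000, -0.3315, -0.1473, +0.2660]
  T[2,:] = [+0.0000, +0.1355, +0.0532, +0.4894]
  T[3,:] = [+0.0000, +0.2396, +0.0188, -0.4173]
|λ(T)| sorted: 0.6676, 0.1637, 0.1637, 0.0000.
spectral radius ρ = 0.6676; 0.6676 < 1 ⇒ converges.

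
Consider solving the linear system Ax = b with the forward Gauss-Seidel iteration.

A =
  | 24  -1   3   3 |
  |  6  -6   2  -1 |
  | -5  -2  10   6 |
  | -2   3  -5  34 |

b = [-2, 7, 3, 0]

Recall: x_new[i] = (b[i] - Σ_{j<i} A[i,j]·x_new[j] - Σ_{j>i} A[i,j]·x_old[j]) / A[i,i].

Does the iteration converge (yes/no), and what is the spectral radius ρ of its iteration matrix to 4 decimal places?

yes, ρ = 0.2124

Write A = D+L+U with D = diag(24, -6, 10, 34).
GS T = -(D+L)⁻¹U: row 0 first, T[0,3] = -(3)/(24) = -0.1250; later rows by forward substitution.
  T[0,:] = [+0.0000 +0.0417 -0.1250 -0.1250]
  T[1,:] = [+0.0000 +0.0417 +0.2083 -0.2917]
  T[2,:] = [+0.0000 +0.0292 -0.0208 -0.7208]
  T[3,:] = [+0.0000 +0.0031 -0.0288 -0.0876]
moduli |λ_i(T)| = 0.2124, 0.1276, 0.0181, 0.0000.
ρ = 0.2124; 0.2124 < 1, so it converges for any x₀.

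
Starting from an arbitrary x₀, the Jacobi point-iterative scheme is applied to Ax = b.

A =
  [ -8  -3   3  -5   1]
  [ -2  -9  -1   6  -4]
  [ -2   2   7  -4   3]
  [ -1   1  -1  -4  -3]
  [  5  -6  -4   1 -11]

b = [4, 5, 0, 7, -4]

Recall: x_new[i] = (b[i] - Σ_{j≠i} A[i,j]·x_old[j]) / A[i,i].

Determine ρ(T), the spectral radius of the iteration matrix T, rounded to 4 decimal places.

Write A = D+L+U with D = diag(-8, -9, 7, -4, -11).
Jacobi: T = -D⁻¹(L+U), T[3,1] = -(1)/(-4) = +0.2500; T[3,3] = 0.
  T[0,:] = [+0.0000, -0.3750, +0.3750, -0.6250, +0.1250]
  T[1,:] = [-0.2222, +0.0000, -0.1111, +0.6667, -0.4444]
  T[2,:] = [+0.2857, -0.2857, +0.0000, +0.5714, -0.4286]
  T[3,:] = [-0.2500, +0.2500, -0.2500, +0.0000, -0.7500]
  T[4,:] = [+0.4545, -0.5455, -0.3636, +0.0909, +0.0000]
|λ(T)| sorted: 1.1242, 0.8300, 0.8300, 0.3789, 0.2938.
ρ = 1.1242; 1.1242 > 1: divergent.

1.1242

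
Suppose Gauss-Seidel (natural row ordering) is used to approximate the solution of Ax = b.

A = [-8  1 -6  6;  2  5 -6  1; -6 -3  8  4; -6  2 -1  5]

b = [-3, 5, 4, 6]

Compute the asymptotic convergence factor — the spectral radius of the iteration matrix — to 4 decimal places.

1.1816

A = D + L + U where D = diag(-8, 5, 8, 5).
GS T = -(D+L)⁻¹U: row 0 first, T[0,3] = -(6)/(-8) = +0.7500; later rows by forward substitution.
  T[0,:] = [+0.0000 +0.1250 -0.7500 +0.7500]
  T[1,:] = [+0.0000 -0.0500 +1.5000 -0.5000]
  T[2,:] = [+0.0000 +0.0750 +0.0000 -0.1250]
  T[3,:] = [+0.0000 +0.1850 -1.5000 +1.0750]
moduli |λ_i(T)| = 1.1816, 0.3652, 0.2086, 0.0000.
ρ(T) = max|λ| = 1.1816; 1.1816 > 1, so it fails to converge.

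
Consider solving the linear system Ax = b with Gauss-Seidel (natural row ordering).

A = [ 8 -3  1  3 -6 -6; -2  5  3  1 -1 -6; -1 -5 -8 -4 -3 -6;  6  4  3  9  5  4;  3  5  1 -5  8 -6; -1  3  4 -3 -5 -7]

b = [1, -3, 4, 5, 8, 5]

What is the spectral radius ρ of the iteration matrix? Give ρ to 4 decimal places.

1.3825

A = D + L + U where D = diag(8, 5, -8, 9, 8, -7).
Gauss-Seidel: T = -(D+L)⁻¹U, row 0 first, T[0,1] = -(-3)/(8) = +0.3750; later rows by forward substitution.
  T[0,:] = [+0.0000, +0.3750, -0.1250, -0.3750, +0.7500, +0.7500]
  T[1,:] = [+0.0000, +0.1500, -0.6500, -0.3500, +0.5000, +1.5000]
  T[2,:] = [+0.0000, -0.1406, +0.4219, -0.2344, -0.7812, -1.7812]
  T[3,:] = [+0.0000, -0.2698, +0.2316, +0.4837, -1.0174, -1.0174]
  T[4,:] = [+0.0000, -0.3854, +0.5451, +0.6910, -1.1319, -0.8819]
  T[5,:] = [+0.0000, +0.3213, -0.5083, -0.9312, +0.9053, +0.5838]
|eigenvalues of T|: 1.3825, 0.6229, 0.6229, 0.3153, 0.0396, 0.0000.
ρ(T) = max|λ| = 1.3825; 1.3825 > 1: divergent.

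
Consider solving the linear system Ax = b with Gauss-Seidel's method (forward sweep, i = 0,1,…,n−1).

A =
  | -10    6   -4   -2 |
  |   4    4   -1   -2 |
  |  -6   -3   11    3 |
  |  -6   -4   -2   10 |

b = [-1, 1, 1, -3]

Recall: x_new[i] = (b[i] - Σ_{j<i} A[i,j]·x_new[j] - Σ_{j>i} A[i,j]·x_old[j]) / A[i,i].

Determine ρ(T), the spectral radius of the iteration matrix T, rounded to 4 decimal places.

0.8599

Let D = diag(-10, 4, 11, 10); L, U the strict triangles.
T_GS = -(D+L)⁻¹U: row 0 first, T[0,3] = -(-2)/(-10) = -0.2000; later rows by forward substitution.
  T[0,:] = [+0.0000, +0.6000, -0.4000, -0.2000]
  T[1,:] = [+0.0000, -0.6000, +0.6500, +0.7000]
  T[2,:] = [+0.0000, +0.1636, -0.0409, -0.1909]
  T[3,:] = [+0.0000, +0.1527, +0.0118, +0.1218]
moduli |λ_i(T)| = 0.8599, 0.1927, 0.1481, 0.0000.
ρ(T) = max|λ| = 0.8599; 0.8599 < 1, so it converges for any x₀.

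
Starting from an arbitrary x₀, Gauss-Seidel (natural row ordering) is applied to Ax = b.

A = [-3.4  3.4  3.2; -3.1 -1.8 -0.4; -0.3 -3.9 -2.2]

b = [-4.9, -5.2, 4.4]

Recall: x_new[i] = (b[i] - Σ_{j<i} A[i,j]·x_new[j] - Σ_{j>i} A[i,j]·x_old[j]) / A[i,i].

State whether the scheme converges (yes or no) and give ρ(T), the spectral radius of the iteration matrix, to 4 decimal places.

A = D + L + U where D = diag(-3.4, -1.8, -2.2).
GS T = -(D+L)⁻¹U: row 0 first, T[0,2] = -(3.2)/(-3.4) = +0.9412; later rows by forward substitution.
  T[0,:] = [+0.0000, +1.0000, +0.9412]
  T[1,:] = [+0.0000, -1.7222, -1.8431]
  T[2,:] = [+0.0000, +2.9167, +3.1390]
eigenvalue magnitudes: 1.4379, 0.0211, 0.0000.
spectral radius ρ = 1.4379; 1.4379 > 1, so it fails to converge.

no, ρ = 1.4379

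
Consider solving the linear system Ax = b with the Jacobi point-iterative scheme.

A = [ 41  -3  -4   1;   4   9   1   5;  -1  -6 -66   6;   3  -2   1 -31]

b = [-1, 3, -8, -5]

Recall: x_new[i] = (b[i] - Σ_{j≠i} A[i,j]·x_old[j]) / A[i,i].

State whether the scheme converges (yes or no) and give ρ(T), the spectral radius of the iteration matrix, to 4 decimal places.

Let D = diag(41, 9, -66, -31); L, U the strict triangles.
T_J = -D⁻¹(L+U): T[1,3] = -(5)/(9) = -0.5556; T[1,1] = 0.
  T[0,:] = [+0.0000, +0.0732, +0.0976, -0.0244]
  T[1,:] = [-0.4444, +0.0000, -0.1111, -0.5556]
  T[2,:] = [-0.0152, -0.0909, +0.0000, +0.0909]
  T[3,:] = [+0.0968, -0.0645, +0.0323, +0.0000]
moduli |λ_i(T)| = 0.2090, 0.1648, 0.1545, 0.1545.
ρ(T) = max|λ| = 0.2090; 0.2090 < 1: convergent.

yes, ρ = 0.2090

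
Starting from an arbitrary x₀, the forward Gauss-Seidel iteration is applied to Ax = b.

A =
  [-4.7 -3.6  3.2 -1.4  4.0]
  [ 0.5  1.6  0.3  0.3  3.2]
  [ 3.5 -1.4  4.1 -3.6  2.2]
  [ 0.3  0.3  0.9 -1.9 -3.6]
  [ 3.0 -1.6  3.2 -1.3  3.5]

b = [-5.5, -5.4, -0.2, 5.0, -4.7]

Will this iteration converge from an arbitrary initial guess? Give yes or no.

A = D + L + U where D = diag(-4.7, 1.6, 4.1, -1.9, 3.5).
GS T = -(D+L)⁻¹U: row 0 first, T[0,1] = -(-3.6)/(-4.7) = -0.7660; later rows by forward substitution.
  T[0,:] = [+0.0000  -0.7660  +0.6809  -0.2979  +0.8511]
  T[1,:] = [+0.0000  +0.2394  -0.4003  -0.0944  -2.2660]
  T[2,:] = [+0.0000  +0.7356  -0.7179  +1.1001  -2.0368]
  T[3,:] = [+0.0000  +0.2653  -0.2958  +0.4592  -3.0830]
  T[4,:] = [+0.0000  +0.1919  -0.2201  -0.6231  -1.0482]
|λ(T)| sorted: 1.5388, 1.2820, 0.6514, 0.1594, 0.0000.
ρ = 1.5388; 1.5388 > 1: divergent.

no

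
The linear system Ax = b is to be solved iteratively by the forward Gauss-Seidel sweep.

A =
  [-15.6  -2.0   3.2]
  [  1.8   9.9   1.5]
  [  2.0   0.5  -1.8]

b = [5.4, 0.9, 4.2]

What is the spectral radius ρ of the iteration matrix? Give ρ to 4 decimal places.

Write A = D+L+U with D = diag(-15.6, 9.9, -1.8).
GS T = -(D+L)⁻¹U: row 0 first, T[0,2] = -(3.2)/(-15.6) = +0.2051; later rows by forward substitution.
  T[0,:] = [+0.0000, -0.1282, +0.2051]
  T[1,:] = [+0.0000, +0.0233, -0.1888]
  T[2,:] = [+0.0000, -0.1360, +0.1755]
moduli |λ_i(T)| = 0.2768, 0.0780, 0.0000.
ρ = 0.2768; 0.2768 < 1: convergent.

0.2768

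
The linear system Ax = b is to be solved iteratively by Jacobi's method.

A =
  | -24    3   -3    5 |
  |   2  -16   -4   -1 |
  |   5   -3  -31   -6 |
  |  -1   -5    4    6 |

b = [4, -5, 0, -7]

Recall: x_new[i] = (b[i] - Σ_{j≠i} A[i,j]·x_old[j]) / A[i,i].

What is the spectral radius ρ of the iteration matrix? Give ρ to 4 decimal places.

0.4304

Let D = diag(-24, -16, -31, 6); L, U the strict triangles.
T_J = -D⁻¹(L+U): T[2,3] = -(-6)/(-31) = -0.1935; T[2,2] = 0.
  T[0,:] = [+0.0000 +0.1250 -0.1250 +0.2083]
  T[1,:] = [+0.1250 +0.0000 -0.2500 -0.0625]
  T[2,:] = [+0.1613 -0.0968 +0.0000 -0.1935]
  T[3,:] = [+0.1667 +0.8333 -0.6667 +0.0000]
|λ(T)| sorted: 0.4304, 0.3320, 0.3320, 0.1051.
ρ(T) = max|λ| = 0.4304; 0.4304 < 1 ⇒ converges.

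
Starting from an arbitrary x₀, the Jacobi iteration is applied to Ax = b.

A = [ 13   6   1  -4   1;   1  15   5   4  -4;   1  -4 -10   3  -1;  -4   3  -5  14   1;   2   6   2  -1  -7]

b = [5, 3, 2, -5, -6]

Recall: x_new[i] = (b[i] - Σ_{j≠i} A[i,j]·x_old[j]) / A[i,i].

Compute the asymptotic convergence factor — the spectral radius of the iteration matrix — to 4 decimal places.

0.8326

A = D + L + U where D = diag(13, 15, -10, 14, -7).
T_J = -D⁻¹(L+U): T[3,0] = -(-4)/(14) = +0.2857; T[3,3] = 0.
  T[0,:] = [+0.0000, -0.4615, -0.0769, +0.3077, -0.0769]
  T[1,:] = [-0.0667, +0.0000, -0.3333, -0.2667, +0.2667]
  T[2,:] = [+0.1000, -0.4000, +0.0000, +0.3000, -0.1000]
  T[3,:] = [+0.2857, -0.2143, +0.3571, +0.0000, -0.0714]
  T[4,:] = [+0.2857, +0.8571, +0.2857, -0.1429, +0.0000]
|λ(T)| sorted: 0.8326, 0.6157, 0.3200, 0.1337, 0.0305.
ρ(T) = max|λ| = 0.8326; 0.8326 < 1 ⇒ converges.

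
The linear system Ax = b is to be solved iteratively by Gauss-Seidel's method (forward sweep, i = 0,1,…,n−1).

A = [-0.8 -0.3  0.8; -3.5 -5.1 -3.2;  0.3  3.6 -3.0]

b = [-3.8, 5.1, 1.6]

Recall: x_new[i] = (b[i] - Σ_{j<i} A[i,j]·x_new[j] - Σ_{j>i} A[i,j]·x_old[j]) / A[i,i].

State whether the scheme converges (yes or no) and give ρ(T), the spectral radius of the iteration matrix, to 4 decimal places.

Write A = D+L+U with D = diag(-0.8, -5.1, -3).
Gauss-Seidel: T = -(D+L)⁻¹U, row 0 first, T[0,2] = -(0.8)/(-0.8) = +1.0000; later rows by forward substitution.
  T[0,:] = [+0.0000, -0.3750, +1.0000]
  T[1,:] = [+0.0000, +0.2574, -1.3137]
  T[2,:] = [+0.0000, +0.2713, -1.4765]
eigenvalue magnitudes: 1.2381, 0.0190, 0.0000.
ρ(T) = max|λ| = 1.2381; 1.2381 > 1, so it fails to converge.

no, ρ = 1.2381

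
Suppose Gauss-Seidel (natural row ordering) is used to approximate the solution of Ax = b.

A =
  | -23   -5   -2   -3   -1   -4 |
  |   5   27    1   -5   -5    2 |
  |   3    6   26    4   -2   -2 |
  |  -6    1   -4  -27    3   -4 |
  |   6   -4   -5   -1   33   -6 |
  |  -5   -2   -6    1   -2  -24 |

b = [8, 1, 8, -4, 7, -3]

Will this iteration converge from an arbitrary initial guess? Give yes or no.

Let D = diag(-23, 27, 26, -27, 33, -24); L, U the strict triangles.
GS T = -(D+L)⁻¹U: row 0 first, T[0,1] = -(-5)/(-23) = -0.2174; later rows by forward substitution.
  T[0,:] = [+0.0000, -0.2174, -0.0870, -0.1304, -0.0435, -0.1739]
  T[1,:] = [+0.0000, +0.0403, -0.0209, +0.2093, +0.1932, -0.0419]
  T[2,:] = [+0.0000, +0.0158, +0.0149, -0.1871, +0.0373, +0.1067]
  T[3,:] = [+0.0000, +0.0475, +0.0163, +0.0645, +0.1224, -0.1269]
  T[4,:] = [+0.0000, +0.0482, +0.0160, +0.0227, +0.0407, +0.2207]
  T[5,:] = [+0.0000, +0.0359, +0.0155, +0.0573, -0.0147, -0.0106]
eigenvalue magnitudes: 0.2373, 0.1272, 0.1272, 0.0369, 0.0369, 0.0000.
spectral radius ρ = 0.2373; 0.2373 < 1, so it converges for any x₀.

yes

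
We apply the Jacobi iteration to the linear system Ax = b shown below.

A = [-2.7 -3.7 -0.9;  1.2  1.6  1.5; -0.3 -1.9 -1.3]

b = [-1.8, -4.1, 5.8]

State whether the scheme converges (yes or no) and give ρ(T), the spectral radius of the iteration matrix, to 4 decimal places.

Write A = D+L+U with D = diag(-2.7, 1.6, -1.3).
T_J = -D⁻¹(L+U): T[2,0] = -(-0.3)/(-1.3) = -0.2308; T[2,2] = 0.
  T[0,:] = [+0.0000  -1.3704  -0.3333]
  T[1,:] = [-0.7500  +0.0000  -0.9375]
  T[2,:] = [-0.2308  -1.4615  +0.0000]
eigenvalue magnitudes: 1.6929, 1.4170, 0.2759.
ρ(T) = max|λ| = 1.6929; 1.6929 > 1, so it fails to converge.

no, ρ = 1.6929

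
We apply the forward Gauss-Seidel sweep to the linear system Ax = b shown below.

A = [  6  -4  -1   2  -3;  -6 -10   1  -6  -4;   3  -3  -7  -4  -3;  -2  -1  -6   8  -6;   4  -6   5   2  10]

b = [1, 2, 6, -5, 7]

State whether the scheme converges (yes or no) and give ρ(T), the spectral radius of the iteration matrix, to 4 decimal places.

Diagonal D = diag(6, -10, -7, 8, 10); L, U strict lower/upper.
T_GS = -(D+L)⁻¹U: row 0 first, T[0,4] = -(-3)/(6) = +0.5000; later rows by forward substitution.
  T[0,:] = [+0.0000, +0.6667, +0.1667, -0.3333, +0.5000]
  T[1,:] = [+0.0000, -0.4000, +0.0000, -0.4000, -0.7000]
  T[2,:] = [+0.0000, +0.4571, +0.0714, -0.5429, +0.0857]
  T[3,:] = [+0.0000, +0.4595, +0.0952, -0.5405, +0.8518]
  T[4,:] = [+0.0000, -0.8271, -0.1214, +0.2729, -0.8332]
|λ(T)| sorted: 1.2884, 0.7129, 0.3360, 0.0370, 0.0000.
ρ(T) = max|λ| = 1.2884; 1.2884 > 1, so it fails to converge.

no, ρ = 1.2884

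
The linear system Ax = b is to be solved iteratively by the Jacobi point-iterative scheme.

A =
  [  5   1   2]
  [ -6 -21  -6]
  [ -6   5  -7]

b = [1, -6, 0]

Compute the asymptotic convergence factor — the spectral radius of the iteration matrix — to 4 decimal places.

0.5099

Write A = D+L+U with D = diag(5, -21, -7).
T_J = -D⁻¹(L+U): T[1,0] = -(-6)/(-21) = -0.2857; T[1,1] = 0.
  T[0,:] = [+0.0000 -0.2000 -0.4000]
  T[1,:] = [-0.2857 +0.0000 -0.2857]
  T[2,:] = [-0.8571 +0.7143 +0.0000]
eigenvalue magnitudes: 0.5099, 0.2857, 0.2241.
ρ(T) = max|λ| = 0.5099; 0.5099 < 1 ⇒ converges.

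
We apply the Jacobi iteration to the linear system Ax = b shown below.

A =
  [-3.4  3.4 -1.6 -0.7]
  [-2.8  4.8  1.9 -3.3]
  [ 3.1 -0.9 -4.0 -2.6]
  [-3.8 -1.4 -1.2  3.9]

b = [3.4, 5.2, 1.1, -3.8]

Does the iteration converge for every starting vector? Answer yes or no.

no

Diagonal D = diag(-3.4, 4.8, -4, 3.9); L, U strict lower/upper.
Jacobi T = -D⁻¹(L+U): T[1,2] = -(1.9)/(4.8) = -0.3958; T[1,1] = 0.
  T[0,:] = [+0.0000 +1.0000 -0.4706 -0.2059]
  T[1,:] = [+0.5833 +0.0000 -0.3958 +0.6875]
  T[2,:] = [+0.7750 -0.2250 +0.0000 -0.6500]
  T[3,:] = [+0.9744 +0.3590 +0.3077 +0.0000]
|roots of det(T-λI)|: 1.1571, 0.9440, 0.9440, 0.7808.
ρ = 1.1571; 1.1571 > 1, so it fails to converge.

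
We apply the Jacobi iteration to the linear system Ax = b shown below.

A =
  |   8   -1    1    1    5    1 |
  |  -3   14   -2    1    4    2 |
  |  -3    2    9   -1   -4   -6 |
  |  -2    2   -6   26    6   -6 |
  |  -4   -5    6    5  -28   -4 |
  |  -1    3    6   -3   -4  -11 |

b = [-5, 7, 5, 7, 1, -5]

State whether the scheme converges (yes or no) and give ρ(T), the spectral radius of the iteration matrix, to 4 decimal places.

A = D + L + U where D = diag(8, 14, 9, 26, -28, -11).
Jacobi: T = -D⁻¹(L+U), T[2,5] = -(-6)/(9) = +0.6667; T[2,2] = 0.
  T[0,:] = [+0.0000  +0.1250  -0.1250  -0.1250  -0.6250  -0.1250]
  T[1,:] = [+0.2143  +0.0000  +0.1429  -0.0714  -0.2857  -0.1429]
  T[2,:] = [+0.3333  -0.2222  +0.0000  +0.1111  +0.4444  +0.6667]
  T[3,:] = [+0.0769  -0.0769  +0.2308  +0.0000  -0.2308  +0.2308]
  T[4,:] = [-0.1429  -0.1786  +0.2143  +0.1786  +0.0000  -0.1429]
  T[5,:] = [-0.0909  +0.2727  +0.5455  -0.2727  -0.3636  +0.0000]
|λ(T)| sorted: 0.8268, 0.5308, 0.5308, 0.2697, 0.2697, 0.0143.
spectral radius ρ = 0.8268; 0.8268 < 1, so it converges for any x₀.

yes, ρ = 0.8268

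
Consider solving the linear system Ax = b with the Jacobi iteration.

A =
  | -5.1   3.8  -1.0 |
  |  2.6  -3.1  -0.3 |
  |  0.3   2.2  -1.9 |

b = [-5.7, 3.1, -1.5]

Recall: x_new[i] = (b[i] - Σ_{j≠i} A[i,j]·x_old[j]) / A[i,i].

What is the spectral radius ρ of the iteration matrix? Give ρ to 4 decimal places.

Let D = diag(-5.1, -3.1, -1.9); L, U the strict triangles.
T_J = -D⁻¹(L+U): T[2,0] = -(0.3)/(-1.9) = +0.1579; T[2,2] = 0.
  T[0,:] = [+0.0000, +0.7451, -0.1961]
  T[1,:] = [+0.8387, +0.0000, -0.0968]
  T[2,:] = [+0.1579, +1.1579, +0.0000]
|roots of det(T-λI)|: 0.8484, 0.4877, 0.4877.
ρ = 0.8484; 0.8484 < 1, so it converges for any x₀.

0.8484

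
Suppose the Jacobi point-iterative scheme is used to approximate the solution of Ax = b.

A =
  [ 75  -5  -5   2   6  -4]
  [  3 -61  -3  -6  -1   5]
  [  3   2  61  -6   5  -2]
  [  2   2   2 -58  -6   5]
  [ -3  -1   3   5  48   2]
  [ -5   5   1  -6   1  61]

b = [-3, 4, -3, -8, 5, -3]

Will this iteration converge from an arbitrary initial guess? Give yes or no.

Diagonal D = diag(75, -61, 61, -58, 48, 61); L, U strict lower/upper.
Jacobi: T = -D⁻¹(L+U), T[2,0] = -(3)/(61) = -0.0492; T[2,2] = 0.
  T[0,:] = [+0.0000 +0.0667 +0.0667 -0.0267 -0.0800 +0.0533]
  T[1,:] = [+0.0492 +0.0000 -0.0492 -0.0984 -0.0164 +0.0820]
  T[2,:] = [-0.0492 -0.0328 +0.0000 +0.0984 -0.0820 +0.0328]
  T[3,:] = [+0.0345 +0.0345 +0.0345 +0.0000 -0.1034 +0.0862]
  T[4,:] = [+0.0625 +0.0208 -0.0625 -0.1042 +0.0000 -0.0417]
  T[5,:] = [+0.0820 -0.0820 -0.0164 +0.0984 -0.0164 +0.0000]
moduli |λ_i(T)| = 0.1967, 0.1116, 0.1116, 0.0837, 0.0332, 0.0332.
spectral radius ρ = 0.1967; 0.1967 < 1: convergent.

yes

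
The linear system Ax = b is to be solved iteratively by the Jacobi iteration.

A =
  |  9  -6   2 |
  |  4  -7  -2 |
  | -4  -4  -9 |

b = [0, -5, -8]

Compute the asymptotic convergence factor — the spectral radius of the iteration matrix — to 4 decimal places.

0.8762

A = D + L + U where D = diag(9, -7, -9).
Jacobi: T = -D⁻¹(L+U), T[0,1] = -(-6)/(9) = +0.6667; T[0,0] = 0.
  T[0,:] = [+0.0000 +0.6667 -0.2222]
  T[1,:] = [+0.5714 +0.0000 -0.2857]
  T[2,:] = [-0.4444 -0.4444 +0.0000]
moduli |λ_i(T)| = 0.8762, 0.6139, 0.2623.
ρ(T) = max|λ| = 0.8762; 0.8762 < 1, so it converges for any x₀.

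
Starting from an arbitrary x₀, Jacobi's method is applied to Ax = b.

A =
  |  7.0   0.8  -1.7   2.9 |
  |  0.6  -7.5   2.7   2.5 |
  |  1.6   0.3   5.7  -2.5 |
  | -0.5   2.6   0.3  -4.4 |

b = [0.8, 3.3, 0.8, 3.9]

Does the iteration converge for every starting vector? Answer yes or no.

yes

Diagonal D = diag(7, -7.5, 5.7, -4.4); L, U strict lower/upper.
T_J = -D⁻¹(L+U): T[1,0] = -(0.6)/(-7.5) = +0.0800; T[1,1] = 0.
  T[0,:] = [+0.0000 -0.1143 +0.2429 -0.4143]
  T[1,:] = [+0.0800 +0.0000 +0.3600 +0.3333]
  T[2,:] = [-0.2807 -0.0526 +0.0000 +0.4386]
  T[3,:] = [-0.1136 +0.5909 +0.0682 +0.0000]
moduli |λ_i(T)| = 0.6479, 0.4673, 0.3971, 0.3971.
ρ(T) = max|λ| = 0.6479; 0.6479 < 1 ⇒ converges.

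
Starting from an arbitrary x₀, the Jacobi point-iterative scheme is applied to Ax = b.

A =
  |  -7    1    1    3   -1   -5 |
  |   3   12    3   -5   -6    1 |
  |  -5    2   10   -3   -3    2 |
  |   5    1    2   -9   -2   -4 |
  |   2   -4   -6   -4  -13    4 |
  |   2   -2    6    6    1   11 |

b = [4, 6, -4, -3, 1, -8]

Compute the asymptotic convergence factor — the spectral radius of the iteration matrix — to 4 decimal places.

A = D + L + U where D = diag(-7, 12, 10, -9, -13, 11).
Jacobi: T = -D⁻¹(L+U), T[0,1] = -(1)/(-7) = +0.1429; T[0,0] = 0.
  T[0,:] = [+0.0000, +0.1429, +0.1429, +0.4286, -0.1429, -0.7143]
  T[1,:] = [-0.2500, +0.0000, -0.2500, +0.4167, +0.5000, -0.0833]
  T[2,:] = [+0.5000, -0.2000, +0.0000, +0.3000, +0.3000, -0.2000]
  T[3,:] = [+0.5556, +0.1111, +0.2222, +0.0000, -0.2222, -0.4444]
  T[4,:] = [+0.1538, -0.3077, -0.4615, -0.3077, +0.0000, +0.3077]
  T[5,:] = [-0.1818, +0.1818, -0.5455, -0.5455, -0.0909, +0.0000]
moduli |λ_i(T)| = 1.2168, 0.5719, 0.5719, 0.4420, 0.4420, 0.0625.
ρ(T) = max|λ| = 1.2168; 1.2168 > 1: divergent.

1.2168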